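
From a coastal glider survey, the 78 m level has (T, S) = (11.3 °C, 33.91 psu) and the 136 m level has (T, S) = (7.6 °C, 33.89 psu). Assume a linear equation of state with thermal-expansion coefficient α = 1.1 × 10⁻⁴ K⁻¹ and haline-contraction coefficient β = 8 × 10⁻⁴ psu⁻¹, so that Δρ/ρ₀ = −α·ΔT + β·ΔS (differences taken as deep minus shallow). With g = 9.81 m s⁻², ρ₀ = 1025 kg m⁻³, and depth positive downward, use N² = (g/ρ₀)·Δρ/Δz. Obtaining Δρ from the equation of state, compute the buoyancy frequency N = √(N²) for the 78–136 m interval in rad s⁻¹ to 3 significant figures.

ΔT = -3.7 K, ΔS = -0.02 psu (deep − shallow).
Δρ/ρ₀ = −αΔT + βΔS = 4.07 × 10⁻⁴ − 1.60 × 10⁻⁵ = 3.91 × 10⁻⁴, so Δρ ≈ 0.4008 kg m⁻³.
N² = (g/ρ₀)·Δρ/Δz = g·(Δρ/ρ₀)/Δz = 9.81 × 3.91 × 10⁻⁴ / 58 = 6.6133 × 10⁻⁵ s⁻².
N = √(6.6133 × 10⁻⁵) = 8.1322 × 10⁻³ rad s⁻¹ ≈ 8.13 × 10⁻³ rad s⁻¹.

8.13 × 10⁻³ rad s⁻¹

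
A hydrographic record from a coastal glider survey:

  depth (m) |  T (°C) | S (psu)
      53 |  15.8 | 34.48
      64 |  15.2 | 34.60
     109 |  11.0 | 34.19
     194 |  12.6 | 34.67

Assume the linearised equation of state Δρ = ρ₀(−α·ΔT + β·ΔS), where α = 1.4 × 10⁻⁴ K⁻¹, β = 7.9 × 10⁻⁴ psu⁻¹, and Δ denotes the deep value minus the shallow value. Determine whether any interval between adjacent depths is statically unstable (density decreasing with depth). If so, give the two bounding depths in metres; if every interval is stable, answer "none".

Evaluate Δρ/ρ₀ = −αΔT + βΔS across each adjacent pair:
  53–64 m: −αΔT+βΔS = −(1.4 × 10⁻⁴)(-0.6)+(7.9 × 10⁻⁴)(+0.12) = 1.8 × 10⁻⁴ → stable
  64–109 m: −αΔT+βΔS = −(1.4 × 10⁻⁴)(-4.2)+(7.9 × 10⁻⁴)(-0.41) = 2.6 × 10⁻⁴ → stable
  109–194 m: −αΔT+βΔS = −(1.4 × 10⁻⁴)(+1.6)+(7.9 × 10⁻⁴)(+0.48) = 1.6 × 10⁻⁴ → stable
Every interval has Δρ > 0: the column is stably stratified throughout.

none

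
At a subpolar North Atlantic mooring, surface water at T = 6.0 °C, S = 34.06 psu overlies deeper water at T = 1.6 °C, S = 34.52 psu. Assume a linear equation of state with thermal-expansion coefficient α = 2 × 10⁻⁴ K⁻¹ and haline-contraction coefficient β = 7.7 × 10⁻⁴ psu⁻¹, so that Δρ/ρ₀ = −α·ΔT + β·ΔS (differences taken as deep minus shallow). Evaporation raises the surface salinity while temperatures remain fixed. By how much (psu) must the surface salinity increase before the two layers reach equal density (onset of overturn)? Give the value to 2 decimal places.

Neutral buoyancy requires −α(T_deep − T_surf) + β(S_deep − S_surf′) = 0.
S_surf′ = S_deep − (α/β)·ΔT = 34.52 − (2 × 10⁻⁴/7.7 × 10⁻⁴)·(-4.4) = 35.6629 psu.
Increase required: 35.6629 − 34.06 = 1.6029 psu.

1.60 psu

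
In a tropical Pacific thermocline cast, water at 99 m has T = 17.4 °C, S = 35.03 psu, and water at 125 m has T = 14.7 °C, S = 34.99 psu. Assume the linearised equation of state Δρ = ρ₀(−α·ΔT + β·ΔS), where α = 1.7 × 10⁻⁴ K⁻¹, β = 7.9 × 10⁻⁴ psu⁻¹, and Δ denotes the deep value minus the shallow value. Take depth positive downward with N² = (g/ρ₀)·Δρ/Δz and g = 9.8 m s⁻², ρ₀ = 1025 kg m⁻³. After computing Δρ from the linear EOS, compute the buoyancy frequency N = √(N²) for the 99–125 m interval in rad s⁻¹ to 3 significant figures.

0.0127 rad s⁻¹

ΔT = -2.7 K, ΔS = -0.04 psu (deep − shallow).
Δρ/ρ₀ = −αΔT + βΔS = 4.59 × 10⁻⁴ − 3.16 × 10⁻⁵ = 4.274 × 10⁻⁴, so Δρ ≈ 0.4381 kg m⁻³.
N² = (g/ρ₀)·Δρ/Δz = g·(Δρ/ρ₀)/Δz = 9.8 × 4.274 × 10⁻⁴ / 26 = 1.6110 × 10⁻⁴ s⁻².
N = √(1.6110 × 10⁻⁴) = 0.012693 rad s⁻¹ ≈ 0.0127 rad s⁻¹.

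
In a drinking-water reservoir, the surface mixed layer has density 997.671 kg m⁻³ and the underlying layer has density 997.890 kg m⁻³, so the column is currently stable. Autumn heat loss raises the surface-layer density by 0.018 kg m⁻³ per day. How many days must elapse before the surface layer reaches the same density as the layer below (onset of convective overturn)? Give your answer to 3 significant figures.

Density deficit of the surface layer: 997.890 − 997.671 = 0.219 kg m⁻³.
Required change = 0.219 / 0.018 = 12.2 days.

12.2 days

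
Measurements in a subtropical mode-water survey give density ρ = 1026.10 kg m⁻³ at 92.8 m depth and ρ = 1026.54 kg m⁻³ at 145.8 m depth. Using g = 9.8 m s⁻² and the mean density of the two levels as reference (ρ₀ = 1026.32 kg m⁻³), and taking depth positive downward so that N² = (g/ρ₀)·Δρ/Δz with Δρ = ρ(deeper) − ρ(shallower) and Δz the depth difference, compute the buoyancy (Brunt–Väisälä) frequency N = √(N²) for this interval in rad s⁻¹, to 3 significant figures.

Δρ = 1026.54 − 1026.10 = 0.44 kg m⁻³ over Δz = 145.8 − 92.8 = 53 m.
N² = (9.8/1026.32) × (0.44/53) = 7.9272 × 10⁻⁵ s⁻².
N = √(7.9272 × 10⁻⁵) = 8.9035 × 10⁻³ rad s⁻¹ ≈ 8.90 × 10⁻³ rad s⁻¹.
Since Δρ > 0 the layer is stably stratified.

8.90 × 10⁻³ rad s⁻¹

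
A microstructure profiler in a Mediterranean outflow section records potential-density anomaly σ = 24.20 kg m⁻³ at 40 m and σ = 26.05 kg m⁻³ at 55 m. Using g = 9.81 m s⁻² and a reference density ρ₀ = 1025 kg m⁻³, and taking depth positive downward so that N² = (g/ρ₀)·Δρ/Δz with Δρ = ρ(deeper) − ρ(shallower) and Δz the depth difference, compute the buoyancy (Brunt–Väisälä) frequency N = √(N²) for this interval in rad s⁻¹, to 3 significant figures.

Δρ = 1026.05 − 1024.20 = 1.85 kg m⁻³ over Δz = 55 − 40 = 15 m.
N² = (9.81/1025) × (1.85/15) = 1.1804 × 10⁻³ s⁻².
N = √(1.1804 × 10⁻³) = 0.034357 rad s⁻¹ ≈ 0.0344 rad s⁻¹.

0.0344 rad s⁻¹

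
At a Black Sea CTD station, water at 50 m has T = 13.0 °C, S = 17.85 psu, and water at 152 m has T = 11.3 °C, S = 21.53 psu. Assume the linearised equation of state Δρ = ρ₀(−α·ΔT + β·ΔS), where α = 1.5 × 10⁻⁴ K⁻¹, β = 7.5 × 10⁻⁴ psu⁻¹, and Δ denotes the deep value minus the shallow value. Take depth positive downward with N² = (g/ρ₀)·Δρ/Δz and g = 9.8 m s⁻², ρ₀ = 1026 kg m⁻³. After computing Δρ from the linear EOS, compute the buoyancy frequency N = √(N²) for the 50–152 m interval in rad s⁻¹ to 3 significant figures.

ΔT = -1.7 K, ΔS = +3.68 psu (deep − shallow).
Δρ/ρ₀ = −αΔT + βΔS = 2.55 × 10⁻⁴ + 2.76 × 10⁻³ = 3.015 × 10⁻³, so Δρ ≈ 3.093 kg m⁻³.
N² = (g/ρ₀)·Δρ/Δz = g·(Δρ/ρ₀)/Δz = 9.8 × 3.015 × 10⁻³ / 102 = 2.8968 × 10⁻⁴ s⁻².
N = √(2.8968 × 10⁻⁴) = 0.017020 rad s⁻¹ ≈ 0.0170 rad s⁻¹.

0.0170 rad s⁻¹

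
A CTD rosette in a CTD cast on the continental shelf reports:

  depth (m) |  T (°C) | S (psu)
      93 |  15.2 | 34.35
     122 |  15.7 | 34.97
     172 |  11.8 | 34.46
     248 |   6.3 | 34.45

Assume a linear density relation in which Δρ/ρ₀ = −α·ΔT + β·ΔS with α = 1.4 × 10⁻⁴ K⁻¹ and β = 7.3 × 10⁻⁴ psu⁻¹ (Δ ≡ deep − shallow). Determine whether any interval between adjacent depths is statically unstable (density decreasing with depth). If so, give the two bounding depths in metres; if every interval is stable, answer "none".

none

Evaluate Δρ/ρ₀ = −αΔT + βΔS across each adjacent pair:
  93–122 m: −αΔT+βΔS = −(1.4 × 10⁻⁴)(+0.5)+(7.3 × 10⁻⁴)(+0.62) = 3.8 × 10⁻⁴ → stable
  122–172 m: −αΔT+βΔS = −(1.4 × 10⁻⁴)(-3.9)+(7.3 × 10⁻⁴)(-0.51) = 1.7 × 10⁻⁴ → stable
  172–248 m: −αΔT+βΔS = −(1.4 × 10⁻⁴)(-5.5)+(7.3 × 10⁻⁴)(-0.01) = 7.6 × 10⁻⁴ → stable
Every interval has Δρ > 0: the column is stably stratified throughout.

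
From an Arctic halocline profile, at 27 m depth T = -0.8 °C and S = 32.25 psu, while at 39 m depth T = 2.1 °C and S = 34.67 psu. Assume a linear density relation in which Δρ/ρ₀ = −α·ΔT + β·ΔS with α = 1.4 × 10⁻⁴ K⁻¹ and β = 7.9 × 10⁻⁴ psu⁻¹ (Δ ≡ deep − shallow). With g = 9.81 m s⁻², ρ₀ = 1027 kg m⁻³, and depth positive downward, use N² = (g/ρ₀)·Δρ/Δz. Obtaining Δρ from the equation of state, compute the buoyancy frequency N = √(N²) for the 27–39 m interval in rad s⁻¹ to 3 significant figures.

ΔT = +2.9 K, ΔS = +2.42 psu (deep − shallow).
Δρ/ρ₀ = −αΔT + βΔS = -4.06 × 10⁻⁴ + 1.9118 × 10⁻³ = 1.5058 × 10⁻³, so Δρ ≈ 1.546 kg m⁻³.
N² = (g/ρ₀)·Δρ/Δz = g·(Δρ/ρ₀)/Δz = 9.81 × 1.5058 × 10⁻³ / 12 = 1.2310 × 10⁻³ s⁻².
N = √(1.2310 × 10⁻³) = 0.035086 rad s⁻¹ ≈ 0.0351 rad s⁻¹.

0.0351 rad s⁻¹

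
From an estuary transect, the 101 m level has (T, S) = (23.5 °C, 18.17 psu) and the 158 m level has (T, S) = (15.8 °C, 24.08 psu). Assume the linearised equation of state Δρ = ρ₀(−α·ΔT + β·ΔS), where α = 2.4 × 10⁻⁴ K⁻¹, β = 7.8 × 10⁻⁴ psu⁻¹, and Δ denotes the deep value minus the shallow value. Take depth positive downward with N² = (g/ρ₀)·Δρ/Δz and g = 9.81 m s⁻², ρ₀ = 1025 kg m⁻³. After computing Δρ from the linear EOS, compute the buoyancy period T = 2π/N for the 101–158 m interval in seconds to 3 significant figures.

ΔT = -7.7 K, ΔS = +5.91 psu (deep − shallow).
Δρ/ρ₀ = −αΔT + βΔS = 1.848 × 10⁻³ + 4.6098 × 10⁻³ = 6.4578 × 10⁻³, so Δρ ≈ 6.619 kg m⁻³.
N² = (g/ρ₀)·Δρ/Δz = g·(Δρ/ρ₀)/Δz = 9.81 × 6.4578 × 10⁻³ / 57 = 1.1114 × 10⁻³ s⁻².
N = √(1.1114 × 10⁻³) = 0.033338 rad s⁻¹ → T = 2π/N = 188.47 s ≈ 188 s.

188 s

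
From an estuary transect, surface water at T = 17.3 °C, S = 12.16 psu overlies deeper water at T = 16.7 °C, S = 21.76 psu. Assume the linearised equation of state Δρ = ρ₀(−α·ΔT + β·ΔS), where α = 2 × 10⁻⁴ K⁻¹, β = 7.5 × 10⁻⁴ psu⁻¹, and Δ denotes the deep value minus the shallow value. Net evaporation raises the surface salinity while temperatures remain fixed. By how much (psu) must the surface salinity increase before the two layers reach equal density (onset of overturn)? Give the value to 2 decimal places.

9.76 psu

Neutral buoyancy requires −α(T_deep − T_surf) + β(S_deep − S_surf′) = 0.
S_surf′ = S_deep − (α/β)·ΔT = 21.76 − (2 × 10⁻⁴/7.5 × 10⁻⁴)·(-0.6) = 21.9200 psu.
Increase required: 21.9200 − 12.16 = 9.7600 psu.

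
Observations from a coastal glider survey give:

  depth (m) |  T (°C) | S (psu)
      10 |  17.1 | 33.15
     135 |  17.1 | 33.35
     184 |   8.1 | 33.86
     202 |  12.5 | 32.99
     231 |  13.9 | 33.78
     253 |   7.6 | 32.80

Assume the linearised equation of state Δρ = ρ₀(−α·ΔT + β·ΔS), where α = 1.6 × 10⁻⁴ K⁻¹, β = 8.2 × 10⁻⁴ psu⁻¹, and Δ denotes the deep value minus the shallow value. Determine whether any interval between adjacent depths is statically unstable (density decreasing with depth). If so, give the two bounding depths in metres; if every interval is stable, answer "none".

Evaluate Δρ/ρ₀ = −αΔT + βΔS across each adjacent pair:
  10–135 m: −αΔT+βΔS = −(1.6 × 10⁻⁴)(+0.0)+(8.2 × 10⁻⁴)(+0.20) = 1.6 × 10⁻⁴ → stable
  135–184 m: −αΔT+βΔS = −(1.6 × 10⁻⁴)(-9.0)+(8.2 × 10⁻⁴)(+0.51) = 1.9 × 10⁻³ → stable
  184–202 m: −αΔT+βΔS = −(1.6 × 10⁻⁴)(+4.4)+(8.2 × 10⁻⁴)(-0.87) = -1.4 × 10⁻³ → UNSTABLE
  202–231 m: −αΔT+βΔS = −(1.6 × 10⁻⁴)(+1.4)+(8.2 × 10⁻⁴)(+0.79) = 4.2 × 10⁻⁴ → stable
  231–253 m: −αΔT+βΔS = −(1.6 × 10⁻⁴)(-6.3)+(8.2 × 10⁻⁴)(-0.98) = 2.0 × 10⁻⁴ → stable
The 184–202 m interval has Δρ < 0: lighter water underlies denser water.

184–202 m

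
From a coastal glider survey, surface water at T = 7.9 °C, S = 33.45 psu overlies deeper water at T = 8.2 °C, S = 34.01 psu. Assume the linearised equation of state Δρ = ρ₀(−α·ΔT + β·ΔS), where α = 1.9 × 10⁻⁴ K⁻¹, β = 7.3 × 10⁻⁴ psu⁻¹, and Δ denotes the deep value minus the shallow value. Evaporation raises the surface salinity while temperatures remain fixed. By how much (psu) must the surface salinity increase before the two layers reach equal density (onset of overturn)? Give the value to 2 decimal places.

Neutral buoyancy requires −α(T_deep − T_surf) + β(S_deep − S_surf′) = 0.
S_surf′ = S_deep − (α/β)·ΔT = 34.01 − (1.9 × 10⁻⁴/7.3 × 10⁻⁴)·(+0.3) = 33.9319 psu.
Increase required: 33.9319 − 33.45 = 0.4819 psu.

0.48 psu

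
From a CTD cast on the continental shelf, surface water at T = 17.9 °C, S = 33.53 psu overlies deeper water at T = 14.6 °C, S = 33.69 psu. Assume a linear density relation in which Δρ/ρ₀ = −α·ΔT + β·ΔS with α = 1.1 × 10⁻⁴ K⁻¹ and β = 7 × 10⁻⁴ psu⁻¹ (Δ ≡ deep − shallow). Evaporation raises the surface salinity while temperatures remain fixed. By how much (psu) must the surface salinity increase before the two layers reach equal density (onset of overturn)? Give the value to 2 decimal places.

0.68 psu

Neutral buoyancy requires −α(T_deep − T_surf) + β(S_deep − S_surf′) = 0.
S_surf′ = S_deep − (α/β)·ΔT = 33.69 − (1.1 × 10⁻⁴/7 × 10⁻⁴)·(-3.3) = 34.2086 psu.
Increase required: 34.2086 − 33.53 = 0.6786 psu.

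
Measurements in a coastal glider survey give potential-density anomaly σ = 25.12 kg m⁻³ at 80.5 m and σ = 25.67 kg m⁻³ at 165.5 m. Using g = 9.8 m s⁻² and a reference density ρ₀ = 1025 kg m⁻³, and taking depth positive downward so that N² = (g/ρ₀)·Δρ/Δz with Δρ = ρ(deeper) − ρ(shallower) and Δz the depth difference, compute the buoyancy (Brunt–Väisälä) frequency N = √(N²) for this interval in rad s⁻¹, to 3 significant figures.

7.87 × 10⁻³ rad s⁻¹

Δρ = 1025.67 − 1025.12 = 0.55 kg m⁻³ over Δz = 165.5 − 80.5 = 85 m.
N² = (9.8/1025) × (0.55/85) = 6.1865 × 10⁻⁵ s⁻².
N = √(6.1865 × 10⁻⁵) = 7.8654 × 10⁻³ rad s⁻¹ ≈ 7.87 × 10⁻³ rad s⁻¹.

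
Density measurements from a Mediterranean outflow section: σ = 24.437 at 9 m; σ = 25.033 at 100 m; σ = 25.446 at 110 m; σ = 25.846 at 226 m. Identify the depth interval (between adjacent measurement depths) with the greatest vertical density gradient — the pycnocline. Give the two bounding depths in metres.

100–110 m

Compute the density gradient over each adjacent pair:
  9–100 m: Δρ/Δz = 0.596/91 = 6.5 × 10⁻³ kg m⁻⁴
  100–110 m: Δρ/Δz = 0.413/10 = 0.041 kg m⁻⁴
  110–226 m: Δρ/Δz = 0.400/116 = 3.4 × 10⁻³ kg m⁻⁴
The largest gradient is in the 100–110 m interval — the pycnocline.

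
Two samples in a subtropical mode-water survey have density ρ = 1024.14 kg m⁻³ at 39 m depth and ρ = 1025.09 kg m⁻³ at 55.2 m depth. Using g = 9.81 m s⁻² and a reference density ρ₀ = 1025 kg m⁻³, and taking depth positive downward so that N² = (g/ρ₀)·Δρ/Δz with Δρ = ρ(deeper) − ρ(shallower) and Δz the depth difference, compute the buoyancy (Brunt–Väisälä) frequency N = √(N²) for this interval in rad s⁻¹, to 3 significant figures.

0.0237 rad s⁻¹

Δρ = 1025.09 − 1024.14 = 0.95 kg m⁻³ over Δz = 55.2 − 39 = 16.2 m.
N² = (9.81/1025) × (0.95/16.2) = 5.6125 × 10⁻⁴ s⁻².
N = √(5.6125 × 10⁻⁴) = 0.023691 rad s⁻¹ ≈ 0.0237 rad s⁻¹.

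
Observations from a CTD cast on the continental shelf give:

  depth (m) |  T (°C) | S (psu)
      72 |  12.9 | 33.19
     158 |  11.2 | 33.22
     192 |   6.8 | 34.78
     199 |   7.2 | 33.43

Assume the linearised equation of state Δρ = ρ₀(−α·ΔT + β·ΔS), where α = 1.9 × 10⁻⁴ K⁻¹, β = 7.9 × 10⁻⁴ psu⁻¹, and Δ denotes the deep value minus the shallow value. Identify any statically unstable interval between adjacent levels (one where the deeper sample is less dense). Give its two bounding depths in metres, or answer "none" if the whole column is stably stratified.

192–199 m

Evaluate Δρ/ρ₀ = −αΔT + βΔS across each adjacent pair:
  72–158 m: −αΔT+βΔS = −(1.9 × 10⁻⁴)(-1.7)+(7.9 × 10⁻⁴)(+0.03) = 3.5 × 10⁻⁴ → stable
  158–192 m: −αΔT+βΔS = −(1.9 × 10⁻⁴)(-4.4)+(7.9 × 10⁻⁴)(+1.56) = 2.1 × 10⁻³ → stable
  192–199 m: −αΔT+βΔS = −(1.9 × 10⁻⁴)(+0.4)+(7.9 × 10⁻⁴)(-1.35) = -1.1 × 10⁻³ → UNSTABLE
The 192–199 m interval has Δρ < 0: lighter water underlies denser water.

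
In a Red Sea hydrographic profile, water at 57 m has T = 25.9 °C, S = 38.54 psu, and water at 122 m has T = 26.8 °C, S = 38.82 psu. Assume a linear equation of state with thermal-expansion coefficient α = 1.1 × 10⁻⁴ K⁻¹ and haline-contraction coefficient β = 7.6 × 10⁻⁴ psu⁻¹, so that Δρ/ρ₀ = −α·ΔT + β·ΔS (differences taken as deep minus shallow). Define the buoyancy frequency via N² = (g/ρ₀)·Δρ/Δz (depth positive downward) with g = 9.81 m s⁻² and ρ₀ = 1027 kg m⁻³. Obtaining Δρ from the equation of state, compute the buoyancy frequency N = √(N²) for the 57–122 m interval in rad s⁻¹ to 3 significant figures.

4.14 × 10⁻³ rad s⁻¹

ΔT = +0.9 K, ΔS = +0.28 psu (deep − shallow).
Δρ/ρ₀ = −αΔT + βΔS = -9.90 × 10⁻⁵ + 2.128 × 10⁻⁴ = 1.138 × 10⁻⁴, so Δρ ≈ 0.1169 kg m⁻³.
N² = (g/ρ₀)·Δρ/Δz = g·(Δρ/ρ₀)/Δz = 9.81 × 1.138 × 10⁻⁴ / 65 = 1.7175 × 10⁻⁵ s⁻².
N = √(1.7175 × 10⁻⁵) = 4.1443 × 10⁻³ rad s⁻¹ ≈ 4.14 × 10⁻³ rad s⁻¹.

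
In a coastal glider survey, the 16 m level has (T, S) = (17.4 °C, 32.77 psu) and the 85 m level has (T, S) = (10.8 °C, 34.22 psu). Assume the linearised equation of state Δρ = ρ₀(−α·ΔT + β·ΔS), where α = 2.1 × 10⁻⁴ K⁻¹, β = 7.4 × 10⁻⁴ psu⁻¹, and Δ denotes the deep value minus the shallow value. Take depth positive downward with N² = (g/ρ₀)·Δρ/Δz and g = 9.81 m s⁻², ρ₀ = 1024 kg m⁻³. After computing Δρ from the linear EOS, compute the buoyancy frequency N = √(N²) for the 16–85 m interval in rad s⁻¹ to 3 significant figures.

ΔT = -6.6 K, ΔS = +1.45 psu (deep − shallow).
Δρ/ρ₀ = −αΔT + βΔS = 1.386 × 10⁻³ + 1.073 × 10⁻³ = 2.459 × 10⁻³, so Δρ ≈ 2.518 kg m⁻³.
N² = (g/ρ₀)·Δρ/Δz = g·(Δρ/ρ₀)/Δz = 9.81 × 2.459 × 10⁻³ / 69 = 3.4961 × 10⁻⁴ s⁻².
N = √(3.4961 × 10⁻⁴) = 0.018698 rad s⁻¹ ≈ 0.0187 rad s⁻¹.

0.0187 rad s⁻¹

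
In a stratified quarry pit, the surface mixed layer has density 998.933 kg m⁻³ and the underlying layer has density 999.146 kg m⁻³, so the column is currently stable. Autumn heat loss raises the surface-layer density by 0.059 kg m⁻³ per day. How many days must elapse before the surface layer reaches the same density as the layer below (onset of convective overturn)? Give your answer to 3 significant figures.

3.61 days

Density deficit of the surface layer: 999.146 − 998.933 = 0.213 kg m⁻³.
Required change = 0.213 / 0.059 = 3.61 days.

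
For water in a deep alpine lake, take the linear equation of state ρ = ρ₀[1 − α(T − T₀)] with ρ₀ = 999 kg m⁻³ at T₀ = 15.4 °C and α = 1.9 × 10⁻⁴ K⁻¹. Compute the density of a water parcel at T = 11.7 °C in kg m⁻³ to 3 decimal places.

999.702 kg m⁻³

T − T₀ = -3.7 K.
Bracket = 1 − α·(-3.7) = 1 + (7.03 × 10⁻⁴) = 1.0007030.
ρ = 999 × 1.0007030 = 999.702 kg m⁻³.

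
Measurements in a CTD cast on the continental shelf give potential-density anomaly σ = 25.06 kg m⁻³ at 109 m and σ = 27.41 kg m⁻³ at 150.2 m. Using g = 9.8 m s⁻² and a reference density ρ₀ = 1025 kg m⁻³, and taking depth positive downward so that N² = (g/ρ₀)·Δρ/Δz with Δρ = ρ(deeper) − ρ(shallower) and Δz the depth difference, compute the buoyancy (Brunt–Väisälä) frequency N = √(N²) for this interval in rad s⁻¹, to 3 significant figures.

Δρ = 1027.41 − 1025.06 = 2.35 kg m⁻³ over Δz = 150.2 − 109 = 41.2 m.
N² = (9.8/1025) × (2.35/41.2) = 5.4535 × 10⁻⁴ s⁻².
N = √(5.4535 × 10⁻⁴) = 0.023353 rad s⁻¹ ≈ 0.0234 rad s⁻¹.
N² > 0, so the interval is statically stable.

0.0234 rad s⁻¹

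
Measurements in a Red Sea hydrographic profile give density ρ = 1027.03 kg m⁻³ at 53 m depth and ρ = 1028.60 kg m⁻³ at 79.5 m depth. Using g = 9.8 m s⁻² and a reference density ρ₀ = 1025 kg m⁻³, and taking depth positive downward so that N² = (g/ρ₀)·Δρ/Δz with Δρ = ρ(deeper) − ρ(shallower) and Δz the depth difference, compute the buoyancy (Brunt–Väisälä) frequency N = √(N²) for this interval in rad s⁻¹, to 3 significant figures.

Δρ = 1028.60 − 1027.03 = 1.57 kg m⁻³ over Δz = 79.5 − 53 = 26.5 m.
N² = (9.8/1025) × (1.57/26.5) = 5.6644 × 10⁻⁴ s⁻².
N = √(5.6644 × 10⁻⁴) = 0.023800 rad s⁻¹ ≈ 0.0238 rad s⁻¹.

0.0238 rad s⁻¹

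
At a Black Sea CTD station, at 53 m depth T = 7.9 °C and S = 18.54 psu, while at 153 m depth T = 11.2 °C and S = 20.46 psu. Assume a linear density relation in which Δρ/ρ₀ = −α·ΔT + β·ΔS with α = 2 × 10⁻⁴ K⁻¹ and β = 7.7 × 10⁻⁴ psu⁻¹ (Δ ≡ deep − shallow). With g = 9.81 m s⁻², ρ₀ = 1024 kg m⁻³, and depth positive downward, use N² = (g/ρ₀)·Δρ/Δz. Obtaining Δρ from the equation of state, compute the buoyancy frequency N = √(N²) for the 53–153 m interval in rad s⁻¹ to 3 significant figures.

8.96 × 10⁻³ rad s⁻¹

ΔT = +3.3 K, ΔS = +1.92 psu (deep − shallow).
Δρ/ρ₀ = −αΔT + βΔS = -6.60 × 10⁻⁴ + 1.4784 × 10⁻³ = 8.184 × 10⁻⁴, so Δρ ≈ 0.8380 kg m⁻³.
N² = (g/ρ₀)·Δρ/Δz = g·(Δρ/ρ₀)/Δz = 9.81 × 8.184 × 10⁻⁴ / 100 = 8.0285 × 10⁻⁵ s⁻².
N = √(8.0285 × 10⁻⁵) = 8.9602 × 10⁻³ rad s⁻¹ ≈ 8.96 × 10⁻³ rad s⁻¹.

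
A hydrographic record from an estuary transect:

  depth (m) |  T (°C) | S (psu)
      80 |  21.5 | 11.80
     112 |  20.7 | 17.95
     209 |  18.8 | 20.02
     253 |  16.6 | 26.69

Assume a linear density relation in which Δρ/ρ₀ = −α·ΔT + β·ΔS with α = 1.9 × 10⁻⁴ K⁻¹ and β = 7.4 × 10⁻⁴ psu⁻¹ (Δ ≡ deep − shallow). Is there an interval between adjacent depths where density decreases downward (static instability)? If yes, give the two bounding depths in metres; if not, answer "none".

none

Evaluate Δρ/ρ₀ = −αΔT + βΔS across each adjacent pair:
  80–112 m: −αΔT+βΔS = −(1.9 × 10⁻⁴)(-0.8)+(7.4 × 10⁻⁴)(+6.15) = 4.7 × 10⁻³ → stable
  112–209 m: −αΔT+βΔS = −(1.9 × 10⁻⁴)(-1.9)+(7.4 × 10⁻⁴)(+2.07) = 1.9 × 10⁻³ → stable
  209–253 m: −αΔT+βΔS = −(1.9 × 10⁻⁴)(-2.2)+(7.4 × 10⁻⁴)(+6.67) = 5.4 × 10⁻³ → stable
Every interval has Δρ > 0: the column is stably stratified throughout.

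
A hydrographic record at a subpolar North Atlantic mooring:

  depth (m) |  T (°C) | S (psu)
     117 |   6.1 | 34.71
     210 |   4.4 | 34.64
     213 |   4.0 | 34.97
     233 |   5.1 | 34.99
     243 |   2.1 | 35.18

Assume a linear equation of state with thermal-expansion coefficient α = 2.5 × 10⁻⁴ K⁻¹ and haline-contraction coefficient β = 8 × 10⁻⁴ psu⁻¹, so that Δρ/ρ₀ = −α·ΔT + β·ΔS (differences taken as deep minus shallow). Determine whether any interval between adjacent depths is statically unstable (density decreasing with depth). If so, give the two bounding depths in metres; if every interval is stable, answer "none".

Evaluate Δρ/ρ₀ = −αΔT + βΔS across each adjacent pair:
  117–210 m: −αΔT+βΔS = −(2.5 × 10⁻⁴)(-1.7)+(8 × 10⁻⁴)(-0.07) = 3.7 × 10⁻⁴ → stable
  210–213 m: −αΔT+βΔS = −(2.5 × 10⁻⁴)(-0.4)+(8 × 10⁻⁴)(+0.33) = 3.6 × 10⁻⁴ → stable
  213–233 m: −αΔT+βΔS = −(2.5 × 10⁻⁴)(+1.1)+(8 × 10⁻⁴)(+0.02) = -2.6 × 10⁻⁴ → UNSTABLE
  233–243 m: −αΔT+βΔS = −(2.5 × 10⁻⁴)(-3.0)+(8 × 10⁻⁴)(+0.19) = 9.0 × 10⁻⁴ → stable
The 213–233 m interval has Δρ < 0: lighter water underlies denser water.

213–233 m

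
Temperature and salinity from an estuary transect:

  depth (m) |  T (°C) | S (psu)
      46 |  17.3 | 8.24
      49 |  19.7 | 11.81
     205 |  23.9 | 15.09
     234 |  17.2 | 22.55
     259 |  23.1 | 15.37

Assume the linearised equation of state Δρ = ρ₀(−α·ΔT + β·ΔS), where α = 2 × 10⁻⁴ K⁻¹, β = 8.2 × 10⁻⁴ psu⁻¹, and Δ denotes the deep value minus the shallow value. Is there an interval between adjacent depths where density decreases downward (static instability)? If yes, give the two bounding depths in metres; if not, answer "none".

234–259 m

Evaluate Δρ/ρ₀ = −αΔT + βΔS across each adjacent pair:
  46–49 m: −αΔT+βΔS = −(2 × 10⁻⁴)(+2.4)+(8.2 × 10⁻⁴)(+3.57) = 2.4 × 10⁻³ → stable
  49–205 m: −αΔT+βΔS = −(2 × 10⁻⁴)(+4.2)+(8.2 × 10⁻⁴)(+3.28) = 1.8 × 10⁻³ → stable
  205–234 m: −αΔT+βΔS = −(2 × 10⁻⁴)(-6.7)+(8.2 × 10⁻⁴)(+7.46) = 7.5 × 10⁻³ → stable
  234–259 m: −αΔT+βΔS = −(2 × 10⁻⁴)(+5.9)+(8.2 × 10⁻⁴)(-7.18) = -7.1 × 10⁻³ → UNSTABLE
The 234–259 m interval has Δρ < 0: lighter water underlies denser water.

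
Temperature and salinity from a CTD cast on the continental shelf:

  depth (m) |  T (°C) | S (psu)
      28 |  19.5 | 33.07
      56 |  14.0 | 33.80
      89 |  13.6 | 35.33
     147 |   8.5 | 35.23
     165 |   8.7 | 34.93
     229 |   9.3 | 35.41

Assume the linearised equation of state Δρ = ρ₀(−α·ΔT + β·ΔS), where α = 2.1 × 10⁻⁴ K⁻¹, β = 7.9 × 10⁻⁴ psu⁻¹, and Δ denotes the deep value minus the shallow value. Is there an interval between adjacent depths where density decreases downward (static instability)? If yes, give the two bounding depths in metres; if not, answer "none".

Evaluate Δρ/ρ₀ = −αΔT + βΔS across each adjacent pair:
  28–56 m: −αΔT+βΔS = −(2.1 × 10⁻⁴)(-5.5)+(7.9 × 10⁻⁴)(+0.73) = 1.7 × 10⁻³ → stable
  56–89 m: −αΔT+βΔS = −(2.1 × 10⁻⁴)(-0.4)+(7.9 × 10⁻⁴)(+1.53) = 1.3 × 10⁻³ → stable
  89–147 m: −αΔT+βΔS = −(2.1 × 10⁻⁴)(-5.1)+(7.9 × 10⁻⁴)(-0.10) = 9.9 × 10⁻⁴ → stable
  147–165 m: −αΔT+βΔS = −(2.1 × 10⁻⁴)(+0.2)+(7.9 × 10⁻⁴)(-0.30) = -2.8 × 10⁻⁴ → UNSTABLE
  165–229 m: −αΔT+βΔS = −(2.1 × 10⁻⁴)(+0.6)+(7.9 × 10⁻⁴)(+0.48) = 2.5 × 10⁻⁴ → stable
The 147–165 m interval has Δρ < 0: lighter water underlies denser water.

147–165 m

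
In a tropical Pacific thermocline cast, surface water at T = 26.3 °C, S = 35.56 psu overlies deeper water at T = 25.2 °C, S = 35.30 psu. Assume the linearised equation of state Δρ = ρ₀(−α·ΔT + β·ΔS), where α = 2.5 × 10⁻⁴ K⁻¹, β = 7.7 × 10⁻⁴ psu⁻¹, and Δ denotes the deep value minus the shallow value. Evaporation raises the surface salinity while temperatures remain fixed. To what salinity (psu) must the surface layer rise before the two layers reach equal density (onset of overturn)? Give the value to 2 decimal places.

35.66 psu

Neutral buoyancy requires −α(T_deep − T_surf) + β(S_deep − S_surf′) = 0.
S_surf′ = S_deep − (α/β)·ΔT = 35.30 − (2.5 × 10⁻⁴/7.7 × 10⁻⁴)·(-1.1) = 35.6571 psu.
Increase required: 35.6571 − 35.56 = 0.0971 psu.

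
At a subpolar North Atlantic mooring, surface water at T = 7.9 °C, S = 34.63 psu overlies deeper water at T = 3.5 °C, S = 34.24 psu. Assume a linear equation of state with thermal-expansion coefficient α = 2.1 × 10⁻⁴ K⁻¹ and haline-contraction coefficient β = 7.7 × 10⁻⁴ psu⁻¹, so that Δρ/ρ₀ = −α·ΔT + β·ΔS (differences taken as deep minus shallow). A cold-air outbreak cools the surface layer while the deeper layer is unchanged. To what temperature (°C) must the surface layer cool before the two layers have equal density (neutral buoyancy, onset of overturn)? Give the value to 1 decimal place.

Neutral buoyancy requires Δρ = 0, i.e. −α(T_deep − T_surf′) + β(S_deep − S_surf) = 0.
T_surf′ = T_deep − (β/α)·ΔS = 3.5 − (7.7 × 10⁻⁴/2.1 × 10⁻⁴)·(-0.39) = 4.930 °C.
Cooling required: 7.9 − (4.930) = 2.970 °C.

4.9 °C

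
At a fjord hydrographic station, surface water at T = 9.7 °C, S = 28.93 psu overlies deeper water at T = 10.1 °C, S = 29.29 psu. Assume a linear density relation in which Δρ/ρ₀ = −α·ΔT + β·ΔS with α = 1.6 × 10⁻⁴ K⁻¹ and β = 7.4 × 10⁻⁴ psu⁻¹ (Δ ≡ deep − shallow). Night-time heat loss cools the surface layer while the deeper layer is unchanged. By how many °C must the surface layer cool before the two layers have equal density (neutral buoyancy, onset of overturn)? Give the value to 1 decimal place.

1.3 °C

Neutral buoyancy requires Δρ = 0, i.e. −α(T_deep − T_surf′) + β(S_deep − S_surf) = 0.
T_surf′ = T_deep − (β/α)·ΔS = 10.1 − (7.4 × 10⁻⁴/1.6 × 10⁻⁴)·(+0.36) = 8.435 °C.
Cooling required: 9.7 − (8.435) = 1.265 °C.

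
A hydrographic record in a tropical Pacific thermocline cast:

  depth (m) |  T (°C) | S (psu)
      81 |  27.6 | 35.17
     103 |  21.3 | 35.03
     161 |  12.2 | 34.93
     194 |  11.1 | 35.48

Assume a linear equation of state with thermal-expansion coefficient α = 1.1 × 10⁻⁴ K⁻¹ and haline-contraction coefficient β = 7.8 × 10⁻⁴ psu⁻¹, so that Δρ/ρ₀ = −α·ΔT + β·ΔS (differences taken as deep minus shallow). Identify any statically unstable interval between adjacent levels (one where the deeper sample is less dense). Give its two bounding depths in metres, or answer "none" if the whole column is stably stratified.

none

Evaluate Δρ/ρ₀ = −αΔT + βΔS across each adjacent pair:
  81–103 m: −αΔT+βΔS = −(1.1 × 10⁻⁴)(-6.3)+(7.8 × 10⁻⁴)(-0.14) = 5.8 × 10⁻⁴ → stable
  103–161 m: −αΔT+βΔS = −(1.1 × 10⁻⁴)(-9.1)+(7.8 × 10⁻⁴)(-0.10) = 9.2 × 10⁻⁴ → stable
  161–194 m: −αΔT+βΔS = −(1.1 × 10⁻⁴)(-1.1)+(7.8 × 10⁻⁴)(+0.55) = 5.5 × 10⁻⁴ → stable
Every interval has Δρ > 0: the column is stably stratified throughout.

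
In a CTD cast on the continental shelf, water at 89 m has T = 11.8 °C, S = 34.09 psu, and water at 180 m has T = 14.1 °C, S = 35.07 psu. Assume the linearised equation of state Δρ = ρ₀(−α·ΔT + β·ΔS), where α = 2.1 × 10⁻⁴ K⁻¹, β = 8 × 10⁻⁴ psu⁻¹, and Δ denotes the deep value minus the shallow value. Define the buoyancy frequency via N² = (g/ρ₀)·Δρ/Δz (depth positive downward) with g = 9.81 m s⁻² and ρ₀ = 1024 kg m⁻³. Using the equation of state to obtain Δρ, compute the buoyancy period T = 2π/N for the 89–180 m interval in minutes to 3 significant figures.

18.4 min

ΔT = +2.3 K, ΔS = +0.98 psu (deep − shallow).
Δρ/ρ₀ = −αΔT + βΔS = -4.83 × 10⁻⁴ + 7.84 × 10⁻⁴ = 3.01 × 10⁻⁴, so Δρ ≈ 0.3082 kg m⁻³.
N² = (g/ρ₀)·Δρ/Δz = g·(Δρ/ρ₀)/Δz = 9.81 × 3.01 × 10⁻⁴ / 91 = 3.2448 × 10⁻⁵ s⁻².
N = √(3.2448 × 10⁻⁵) = 5.6963 × 10⁻³ rad s⁻¹ → T = 2π/N = 1.1030 × 10³ s = 18.383 min ≈ 18.4 min.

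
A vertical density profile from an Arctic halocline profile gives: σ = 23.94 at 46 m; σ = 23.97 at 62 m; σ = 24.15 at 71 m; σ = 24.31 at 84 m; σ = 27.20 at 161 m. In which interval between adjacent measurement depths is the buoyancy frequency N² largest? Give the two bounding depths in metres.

Compute the density gradient over each adjacent pair:
  46–62 m: Δρ/Δz = 0.03/16 = 1.9 × 10⁻³ kg m⁻⁴
  62–71 m: Δρ/Δz = 0.18/9 = 0.020 kg m⁻⁴
  71–84 m: Δρ/Δz = 0.16/13 = 0.012 kg m⁻⁴
  84–161 m: Δρ/Δz = 2.89/77 = 0.038 kg m⁻⁴
The largest gradient is in the 84–161 m interval — the pycnocline.

84–161 m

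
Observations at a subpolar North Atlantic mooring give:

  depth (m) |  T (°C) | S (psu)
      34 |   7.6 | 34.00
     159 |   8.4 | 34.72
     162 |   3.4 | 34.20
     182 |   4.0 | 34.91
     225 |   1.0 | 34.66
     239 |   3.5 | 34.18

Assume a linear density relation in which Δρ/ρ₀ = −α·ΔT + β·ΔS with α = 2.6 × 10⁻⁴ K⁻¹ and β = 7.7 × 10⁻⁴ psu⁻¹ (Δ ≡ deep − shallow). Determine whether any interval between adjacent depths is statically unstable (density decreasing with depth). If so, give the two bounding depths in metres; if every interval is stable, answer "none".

225–239 m

Evaluate Δρ/ρ₀ = −αΔT + βΔS across each adjacent pair:
  34–159 m: −αΔT+βΔS = −(2.6 × 10⁻⁴)(+0.8)+(7.7 × 10⁻⁴)(+0.72) = 3.5 × 10⁻⁴ → stable
  159–162 m: −αΔT+βΔS = −(2.6 × 10⁻⁴)(-5.0)+(7.7 × 10⁻⁴)(-0.52) = 9.0 × 10⁻⁴ → stable
  162–182 m: −αΔT+βΔS = −(2.6 × 10⁻⁴)(+0.6)+(7.7 × 10⁻⁴)(+0.71) = 3.9 × 10⁻⁴ → stable
  182–225 m: −αΔT+βΔS = −(2.6 × 10⁻⁴)(-3.0)+(7.7 × 10⁻⁴)(-0.25) = 5.9 × 10⁻⁴ → stable
  225–239 m: −αΔT+βΔS = −(2.6 × 10⁻⁴)(+2.5)+(7.7 × 10⁻⁴)(-0.48) = -1.0 × 10⁻³ → UNSTABLE
The 225–239 m interval has Δρ < 0: lighter water underlies denser water.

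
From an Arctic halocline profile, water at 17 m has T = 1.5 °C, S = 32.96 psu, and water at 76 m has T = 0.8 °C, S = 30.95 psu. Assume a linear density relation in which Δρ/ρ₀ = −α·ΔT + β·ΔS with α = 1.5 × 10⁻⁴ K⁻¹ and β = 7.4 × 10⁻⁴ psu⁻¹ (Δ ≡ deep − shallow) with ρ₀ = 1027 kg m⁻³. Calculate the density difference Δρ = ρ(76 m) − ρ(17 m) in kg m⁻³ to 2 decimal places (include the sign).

-1.42 kg m⁻³

ΔT = -0.7 K, ΔS = -2.01 psu (deep − shallow).
Δρ/ρ₀ = −(1.5 × 10⁻⁴)(-0.7) + (7.4 × 10⁻⁴)(-2.01) = -1.3824 × 10⁻³.
Δρ = 1027 × (-1.3824 × 10⁻³) = -1.42 kg m⁻³.
Negative Δρ: lighter below, statically unstable.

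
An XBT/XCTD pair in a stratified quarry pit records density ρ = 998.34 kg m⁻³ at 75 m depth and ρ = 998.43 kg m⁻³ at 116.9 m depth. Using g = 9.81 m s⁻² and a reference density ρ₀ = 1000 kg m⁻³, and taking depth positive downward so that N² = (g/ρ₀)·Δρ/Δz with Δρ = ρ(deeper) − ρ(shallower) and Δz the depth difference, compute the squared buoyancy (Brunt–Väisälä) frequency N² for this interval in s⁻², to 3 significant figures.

2.11 × 10⁻⁵ s⁻²

Δρ = 998.43 − 998.34 = 0.09 kg m⁻³ over Δz = 116.9 − 75 = 41.9 m.
N² = (9.81/1000) × (0.09/41.9) = 2.1072 × 10⁻⁵ s⁻² ≈ 2.11 × 10⁻⁵ s⁻².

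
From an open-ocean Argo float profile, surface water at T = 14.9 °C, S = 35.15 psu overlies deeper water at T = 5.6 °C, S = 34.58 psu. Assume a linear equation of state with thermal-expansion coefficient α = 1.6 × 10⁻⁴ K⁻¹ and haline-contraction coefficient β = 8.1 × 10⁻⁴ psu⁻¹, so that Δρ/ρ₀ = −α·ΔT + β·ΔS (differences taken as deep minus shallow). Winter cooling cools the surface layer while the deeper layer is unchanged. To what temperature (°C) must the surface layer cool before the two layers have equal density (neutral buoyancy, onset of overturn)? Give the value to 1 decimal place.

8.5 °C

Neutral buoyancy requires Δρ = 0, i.e. −α(T_deep − T_surf′) + β(S_deep − S_surf) = 0.
T_surf′ = T_deep − (β/α)·ΔS = 5.6 − (8.1 × 10⁻⁴/1.6 × 10⁻⁴)·(-0.57) = 8.486 °C.
Cooling required: 14.9 − (8.486) = 6.414 °C.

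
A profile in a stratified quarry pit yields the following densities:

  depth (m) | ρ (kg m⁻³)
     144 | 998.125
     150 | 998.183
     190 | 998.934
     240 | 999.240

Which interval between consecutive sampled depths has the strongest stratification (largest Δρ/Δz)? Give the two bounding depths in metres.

150–190 m

Compute the density gradient over each adjacent pair:
  144–150 m: Δρ/Δz = 0.058/6 = 9.7 × 10⁻³ kg m⁻⁴
  150–190 m: Δρ/Δz = 0.751/40 = 0.019 kg m⁻⁴
  190–240 m: Δρ/Δz = 0.306/50 = 6.1 × 10⁻³ kg m⁻⁴
The largest gradient is in the 150–190 m interval — the pycnocline.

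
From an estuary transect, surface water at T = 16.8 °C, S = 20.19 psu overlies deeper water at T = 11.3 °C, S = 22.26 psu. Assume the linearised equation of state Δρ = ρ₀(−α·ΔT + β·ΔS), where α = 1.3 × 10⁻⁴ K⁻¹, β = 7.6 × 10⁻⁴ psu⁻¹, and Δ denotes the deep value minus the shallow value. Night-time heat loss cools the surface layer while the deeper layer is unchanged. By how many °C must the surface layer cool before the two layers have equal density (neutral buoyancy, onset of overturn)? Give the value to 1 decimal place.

17.6 °C

Neutral buoyancy requires Δρ = 0, i.e. −α(T_deep − T_surf′) + β(S_deep − S_surf) = 0.
T_surf′ = T_deep − (β/α)·ΔS = 11.3 − (7.6 × 10⁻⁴/1.3 × 10⁻⁴)·(+2.07) = -0.802 °C.
Cooling required: 16.8 − (-0.802) = 17.602 °C.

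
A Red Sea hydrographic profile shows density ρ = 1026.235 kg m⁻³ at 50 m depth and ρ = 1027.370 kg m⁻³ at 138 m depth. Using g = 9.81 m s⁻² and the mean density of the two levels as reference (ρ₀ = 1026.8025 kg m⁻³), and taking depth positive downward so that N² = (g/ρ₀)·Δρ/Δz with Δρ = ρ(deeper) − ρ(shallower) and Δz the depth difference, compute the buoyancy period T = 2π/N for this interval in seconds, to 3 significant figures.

Δρ = 1027.370 − 1026.235 = 1.135 kg m⁻³ over Δz = 138 − 50 = 88 m.
N² = (9.81/1026.8025) × (1.135/88) = 1.2322 × 10⁻⁴ s⁻².
N = √(1.2322 × 10⁻⁴) = 0.011100 rad s⁻¹, so T = 2π/N = 566.05 s ≈ 566 s.
Since Δρ > 0 the layer is stably stratified.

566 s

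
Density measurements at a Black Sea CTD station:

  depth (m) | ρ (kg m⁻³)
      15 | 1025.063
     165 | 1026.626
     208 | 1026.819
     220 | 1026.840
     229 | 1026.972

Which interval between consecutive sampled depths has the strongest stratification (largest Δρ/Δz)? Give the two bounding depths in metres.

220–229 m

Compute the density gradient over each adjacent pair:
  15–165 m: Δρ/Δz = 1.563/150 = 0.010 kg m⁻⁴
  165–208 m: Δρ/Δz = 0.193/43 = 4.5 × 10⁻³ kg m⁻⁴
  208–220 m: Δρ/Δz = 0.021/12 = 1.8 × 10⁻³ kg m⁻⁴
  220–229 m: Δρ/Δz = 0.132/9 = 0.015 kg m⁻⁴
The largest gradient is in the 220–229 m interval — the pycnocline.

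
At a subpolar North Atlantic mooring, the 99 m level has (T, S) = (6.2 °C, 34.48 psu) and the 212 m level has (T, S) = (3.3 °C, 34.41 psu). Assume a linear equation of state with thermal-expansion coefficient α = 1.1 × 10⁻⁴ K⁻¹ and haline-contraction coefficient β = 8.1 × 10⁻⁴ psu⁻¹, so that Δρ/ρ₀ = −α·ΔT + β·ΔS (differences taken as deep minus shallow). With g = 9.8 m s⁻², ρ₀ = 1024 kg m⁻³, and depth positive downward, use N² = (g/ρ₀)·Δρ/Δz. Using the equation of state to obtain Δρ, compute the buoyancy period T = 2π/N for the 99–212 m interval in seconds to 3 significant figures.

ΔT = -2.9 K, ΔS = -0.07 psu (deep − shallow).
Δρ/ρ₀ = −αΔT + βΔS = 3.19 × 10⁻⁴ − 5.67 × 10⁻⁵ = 2.623 × 10⁻⁴, so Δρ ≈ 0.2686 kg m⁻³.
N² = (g/ρ₀)·Δρ/Δz = g·(Δρ/ρ₀)/Δz = 9.8 × 2.623 × 10⁻⁴ / 113 = 2.2748 × 10⁻⁵ s⁻².
N = √(2.2748 × 10⁻⁵) = 4.7695 × 10⁻³ rad s⁻¹ → T = 2π/N = 1.3174 × 10³ s ≈ 1.32 × 10³ s.

1.32 × 10³ s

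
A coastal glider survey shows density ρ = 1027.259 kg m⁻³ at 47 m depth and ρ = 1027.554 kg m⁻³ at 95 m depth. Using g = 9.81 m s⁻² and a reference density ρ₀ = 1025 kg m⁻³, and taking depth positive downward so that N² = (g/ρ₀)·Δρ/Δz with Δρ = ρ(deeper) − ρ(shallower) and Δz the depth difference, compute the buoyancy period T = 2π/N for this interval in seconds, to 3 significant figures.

Δρ = 1027.554 − 1027.259 = 0.295 kg m⁻³ over Δz = 95 − 47 = 48 m.
N² = (9.81/1025) × (0.295/48) = 5.8820 × 10⁻⁵ s⁻².
N = √(5.8820 × 10⁻⁵) = 7.6694 × 10⁻³ rad s⁻¹, so T = 2π/N = 819.25 s ≈ 819 s.

819 s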